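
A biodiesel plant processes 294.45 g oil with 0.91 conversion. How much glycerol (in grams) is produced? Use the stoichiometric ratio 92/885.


glycerol = oil * conv * (92/885)
= 294.45 * 0.91 * 92 / 885
= 27.8546 g

27.8546 g


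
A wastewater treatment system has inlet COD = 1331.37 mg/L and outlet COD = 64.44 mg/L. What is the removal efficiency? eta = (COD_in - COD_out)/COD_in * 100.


eta = (COD_in - COD_out) / COD_in * 100
= (1331.37 - 64.44) / 1331.37 * 100
= 95.1599%

95.1599%


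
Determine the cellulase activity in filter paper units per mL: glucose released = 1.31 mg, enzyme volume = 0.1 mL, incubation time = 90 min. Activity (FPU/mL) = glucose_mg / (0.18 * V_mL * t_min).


Activity = glucose_mg / (0.18 mg/umol * V_mL * t_min)
= 1.31 / (0.18 * 0.1 * 90)
= 0.8086 FPU/mL

0.8086 FPU/mL


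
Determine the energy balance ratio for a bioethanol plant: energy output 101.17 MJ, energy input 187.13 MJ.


EROI = E_out / E_in
= 101.17 / 187.13
= 0.5406

0.5406


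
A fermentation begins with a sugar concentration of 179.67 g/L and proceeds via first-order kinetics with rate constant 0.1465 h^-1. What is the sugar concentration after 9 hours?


S = S0 * exp(-k * t)
S = 179.67 * exp(-0.1465 * 9)
S = 48.0682 g/L

48.0682 g/L


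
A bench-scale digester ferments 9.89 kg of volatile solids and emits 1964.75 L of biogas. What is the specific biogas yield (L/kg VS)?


Y = V / VS
= 1964.75 / 9.89
= 198.6603 L/kg VS

198.6603 L/kg VS


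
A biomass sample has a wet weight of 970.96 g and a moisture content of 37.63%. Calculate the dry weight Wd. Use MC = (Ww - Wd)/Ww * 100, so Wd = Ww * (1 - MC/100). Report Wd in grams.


Wd = Ww * (1 - MC/100)
= 970.96 * (1 - 37.63/100)
= 605.5878 g

605.5878 g


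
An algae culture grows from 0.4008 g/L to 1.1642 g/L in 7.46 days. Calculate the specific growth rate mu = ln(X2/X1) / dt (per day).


mu = ln(X2/X1) / dt
= ln(1.1642/0.4008) / 7.46
= 0.1429 per day

0.1429 per day


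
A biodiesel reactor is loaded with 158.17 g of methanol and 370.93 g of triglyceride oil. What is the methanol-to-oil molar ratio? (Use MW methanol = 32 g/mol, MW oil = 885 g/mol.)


Molar ratio = n_MeOH / n_oil = (MeOH/32) / (oil/885) = (MeOH * 885) / (32 * oil)
= (158.17 * 885) / (32 * 370.93)
= 11.7930

11.7930


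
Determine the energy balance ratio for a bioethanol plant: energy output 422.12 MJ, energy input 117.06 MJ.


EROI = E_out / E_in
= 422.12 / 117.06
= 3.6060

3.6060


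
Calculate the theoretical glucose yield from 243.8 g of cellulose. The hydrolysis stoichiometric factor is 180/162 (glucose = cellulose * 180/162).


glucose = cellulose * 180/162
= 243.8 * 180/162
= 270.8889 g

270.8889 g


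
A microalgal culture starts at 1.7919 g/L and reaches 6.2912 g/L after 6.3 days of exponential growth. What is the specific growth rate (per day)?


mu = ln(X2/X1) / dt
= ln(6.2912/1.7919) / 6.3
= 0.1993 per day

0.1993 per day


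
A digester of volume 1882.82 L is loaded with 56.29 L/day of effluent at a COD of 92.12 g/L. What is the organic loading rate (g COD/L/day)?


OLR = Q * S / V
= 56.29 * 92.12 / 1882.82
= 2.7541 g/L/day

2.7541 g/L/day


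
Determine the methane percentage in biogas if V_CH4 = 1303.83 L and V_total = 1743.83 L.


CH4% = V_CH4 / V_total * 100
= 1303.83 / 1743.83 * 100
= 74.7682%

74.7682%


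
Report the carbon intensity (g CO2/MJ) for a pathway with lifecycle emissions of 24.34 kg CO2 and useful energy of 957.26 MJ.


CI = CO2 * 1000 / E
= 24.34 * 1000 / 957.26
= 25.4267 g CO2/MJ

25.4267 g CO2/MJ


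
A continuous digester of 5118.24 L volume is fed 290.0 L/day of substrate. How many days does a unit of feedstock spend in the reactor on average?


HRT = V / Q
= 5118.24 / 290.0
= 17.6491 days

17.6491 days


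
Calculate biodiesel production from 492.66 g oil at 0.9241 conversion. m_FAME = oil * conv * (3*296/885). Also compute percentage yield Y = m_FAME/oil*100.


m_FAME = oil * conv * (3 * 296 / 885) = oil * conv * (888/885)
= 492.66 * 0.9241 * 888 / 885
= 456.8104 g
Y = m_FAME / oil * 100 = conv * (888/885) * 100
= 0.9241 * 888 / 885 * 100
= 92.72%

456.8104 g FAME; Y = 92.72%


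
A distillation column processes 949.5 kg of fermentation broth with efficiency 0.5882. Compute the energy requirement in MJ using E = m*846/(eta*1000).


E = m * 846 / (eta * 1000)
= 949.5 * 846 / (0.5882 * 1000)
= 1365.6528 MJ

1365.6528 MJ


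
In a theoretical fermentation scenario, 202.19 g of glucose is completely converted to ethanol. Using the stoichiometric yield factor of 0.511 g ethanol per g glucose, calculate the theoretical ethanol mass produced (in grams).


Theoretical ethanol yield: m_EtOH = 0.511 * m_glucose
m_EtOH = 0.511 * 202.19 = 103.3191 g

103.3191 g


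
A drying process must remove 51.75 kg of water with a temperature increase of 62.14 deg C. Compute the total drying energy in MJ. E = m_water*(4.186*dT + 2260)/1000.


E = m_water * (4.186 * dT + 2260) / 1000
= 51.75 * (4.186 * 62.14 + 2260) / 1000
= 130.4161 MJ

130.4161 MJ


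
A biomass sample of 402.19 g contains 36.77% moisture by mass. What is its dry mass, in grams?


Wd = Ww * (1 - MC/100)
= 402.19 * (1 - 36.77/100)
= 254.3047 g

254.3047 g


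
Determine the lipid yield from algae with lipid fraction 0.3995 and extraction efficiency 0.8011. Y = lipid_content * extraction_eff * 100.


Y = lipid_content * extraction_eff * 100
= 0.3995 * 0.8011 * 100
= 32.0039%

32.0039%


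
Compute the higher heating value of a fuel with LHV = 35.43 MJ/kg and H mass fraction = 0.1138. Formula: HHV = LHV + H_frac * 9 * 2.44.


HHV = LHV + H_frac * 9 * 2.44
= 35.43 + 0.1138 * 9 * 2.44
= 37.9290 MJ/kg

37.9290 MJ/kg


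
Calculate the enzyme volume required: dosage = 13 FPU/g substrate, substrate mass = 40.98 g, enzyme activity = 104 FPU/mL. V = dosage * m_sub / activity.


V = dosage * m_sub / activity
V = 13 * 40.98 / 104
V = 5.1225 mL

5.1225 mL


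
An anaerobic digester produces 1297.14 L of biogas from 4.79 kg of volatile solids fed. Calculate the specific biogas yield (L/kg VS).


Y = V / VS
= 1297.14 / 4.79
= 270.8017 L/kg VS

270.8017 L/kg VS


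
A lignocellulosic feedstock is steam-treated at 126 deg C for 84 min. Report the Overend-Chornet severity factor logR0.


logR0 = log10(t * exp((T - 100) / 14.75))
= log10(84 * exp((126 - 100) / 14.75))
= 2.6898

2.6898


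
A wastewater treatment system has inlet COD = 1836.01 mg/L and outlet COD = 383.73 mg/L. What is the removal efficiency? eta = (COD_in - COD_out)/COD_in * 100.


eta = (COD_in - COD_out) / COD_in * 100
= (1836.01 - 383.73) / 1836.01 * 100
= 79.0998%

79.0998%


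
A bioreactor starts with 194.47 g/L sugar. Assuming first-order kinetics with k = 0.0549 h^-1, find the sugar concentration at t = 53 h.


S = S0 * exp(-k * t)
S = 194.47 * exp(-0.0549 * 53)
S = 10.5971 g/L

10.5971 g/L


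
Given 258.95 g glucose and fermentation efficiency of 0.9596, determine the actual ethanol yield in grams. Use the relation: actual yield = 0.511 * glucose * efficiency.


Actual ethanol: m = 0.511 * 258.95 * 0.9596
m = 126.9776 g

126.9776 g


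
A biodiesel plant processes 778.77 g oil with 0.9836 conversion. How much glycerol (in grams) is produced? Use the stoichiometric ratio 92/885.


glycerol = oil * conv * (92/885)
= 778.77 * 0.9836 * 92 / 885
= 79.6292 g

79.6292 g


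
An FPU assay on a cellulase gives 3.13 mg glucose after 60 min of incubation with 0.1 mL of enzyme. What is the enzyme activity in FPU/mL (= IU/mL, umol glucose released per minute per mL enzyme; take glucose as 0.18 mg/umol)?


Activity = glucose_mg / (0.18 mg/umol * V_mL * t_min)
= 3.13 / (0.18 * 0.1 * 60)
= 2.8981 FPU/mL

2.8981 FPU/mL


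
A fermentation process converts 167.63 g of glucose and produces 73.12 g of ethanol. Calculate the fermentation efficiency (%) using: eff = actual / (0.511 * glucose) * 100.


Fermentation efficiency = (actual / (0.511 * glucose)) * 100
= (73.12 / (0.511 * 167.63)) * 100
= 85.3618%

85.3618%


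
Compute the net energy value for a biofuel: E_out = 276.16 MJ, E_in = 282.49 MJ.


NEV = E_out - E_in
= 276.16 - 282.49
= -6.3300 MJ

-6.3300 MJ


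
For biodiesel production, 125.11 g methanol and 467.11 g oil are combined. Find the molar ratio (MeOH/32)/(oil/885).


Molar ratio = n_MeOH / n_oil = (MeOH/32) / (oil/885) = (MeOH * 885) / (32 * oil)
= (125.11 * 885) / (32 * 467.11)
= 7.4074

7.4074


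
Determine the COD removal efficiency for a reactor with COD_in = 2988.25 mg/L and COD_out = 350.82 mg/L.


eta = (COD_in - COD_out) / COD_in * 100
= (2988.25 - 350.82) / 2988.25 * 100
= 88.2600%

88.2600%


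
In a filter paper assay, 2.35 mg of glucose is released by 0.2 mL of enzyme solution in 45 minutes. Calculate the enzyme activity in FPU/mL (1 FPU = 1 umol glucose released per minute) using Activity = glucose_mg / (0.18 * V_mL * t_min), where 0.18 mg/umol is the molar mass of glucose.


Activity = glucose_mg / (0.18 mg/umol * V_mL * t_min)
= 2.35 / (0.18 * 0.2 * 45)
= 1.4506 FPU/mL

1.4506 FPU/mL


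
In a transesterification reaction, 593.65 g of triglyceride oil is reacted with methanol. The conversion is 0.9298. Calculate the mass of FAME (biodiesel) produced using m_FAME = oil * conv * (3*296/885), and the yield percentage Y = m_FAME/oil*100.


m_FAME = oil * conv * (3 * 296 / 885) = oil * conv * (888/885)
= 593.65 * 0.9298 * 888 / 885
= 553.8469 g
Y = m_FAME / oil * 100 = conv * (888/885) * 100
= 0.9298 * 888 / 885 * 100
= 93.30%

553.8469 g FAME; Y = 93.30%


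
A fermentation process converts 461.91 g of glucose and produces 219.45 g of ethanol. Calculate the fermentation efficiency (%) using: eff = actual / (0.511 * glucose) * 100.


Fermentation efficiency = (actual / (0.511 * glucose)) * 100
= (219.45 / (0.511 * 461.91)) * 100
= 92.9731%

92.9731%


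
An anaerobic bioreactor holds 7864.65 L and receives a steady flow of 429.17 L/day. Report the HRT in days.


HRT = V / Q
= 7864.65 / 429.17
= 18.3253 days

18.3253 days


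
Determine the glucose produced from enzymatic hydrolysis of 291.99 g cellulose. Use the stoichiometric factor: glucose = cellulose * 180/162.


glucose = cellulose * 180/162
= 291.99 * 180/162
= 324.4333 g

324.4333 g


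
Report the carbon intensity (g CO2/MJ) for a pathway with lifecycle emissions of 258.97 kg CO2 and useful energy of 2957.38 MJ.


CI = CO2 * 1000 / E
= 258.97 * 1000 / 2957.38
= 87.5674 g CO2/MJ

87.5674 g CO2/MJ


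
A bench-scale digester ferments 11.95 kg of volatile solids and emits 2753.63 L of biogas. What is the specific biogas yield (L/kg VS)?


Y = V / VS
= 2753.63 / 11.95
= 230.4293 L/kg VS

230.4293 L/kg VS


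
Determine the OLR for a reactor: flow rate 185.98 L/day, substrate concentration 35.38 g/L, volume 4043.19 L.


OLR = Q * S / V
= 185.98 * 35.38 / 4043.19
= 1.6274 g/L/day

1.6274 g/L/day


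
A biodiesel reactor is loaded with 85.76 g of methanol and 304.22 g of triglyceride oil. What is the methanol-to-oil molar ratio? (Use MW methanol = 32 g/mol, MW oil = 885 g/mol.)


Molar ratio = n_MeOH / n_oil = (MeOH/32) / (oil/885) = (MeOH * 885) / (32 * oil)
= (85.76 * 885) / (32 * 304.22)
= 7.7963

7.7963


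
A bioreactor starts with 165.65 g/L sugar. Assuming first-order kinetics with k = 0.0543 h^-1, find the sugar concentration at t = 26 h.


S = S0 * exp(-k * t)
S = 165.65 * exp(-0.0543 * 26)
S = 40.3696 g/L

40.3696 g/L


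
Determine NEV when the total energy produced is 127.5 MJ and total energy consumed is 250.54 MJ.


NEV = E_out - E_in
= 127.5 - 250.54
= -123.0400 MJ

-123.0400 MJ


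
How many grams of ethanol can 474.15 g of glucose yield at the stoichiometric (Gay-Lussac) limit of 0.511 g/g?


Theoretical ethanol yield: m_EtOH = 0.511 * m_glucose
m_EtOH = 0.511 * 474.15 = 242.2906 g

242.2906 g


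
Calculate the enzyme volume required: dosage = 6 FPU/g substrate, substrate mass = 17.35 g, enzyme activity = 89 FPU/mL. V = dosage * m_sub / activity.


V = dosage * m_sub / activity
V = 6 * 17.35 / 89
V = 1.1697 mL

1.1697 mL


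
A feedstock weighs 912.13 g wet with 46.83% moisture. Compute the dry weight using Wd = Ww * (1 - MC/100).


Wd = Ww * (1 - MC/100)
= 912.13 * (1 - 46.83/100)
= 484.9795 g

484.9795 g


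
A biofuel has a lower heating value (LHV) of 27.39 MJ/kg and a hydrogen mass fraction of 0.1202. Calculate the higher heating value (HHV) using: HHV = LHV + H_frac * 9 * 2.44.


HHV = LHV + H_frac * 9 * 2.44
= 27.39 + 0.1202 * 9 * 2.44
= 30.0296 MJ/kg

30.0296 MJ/kg


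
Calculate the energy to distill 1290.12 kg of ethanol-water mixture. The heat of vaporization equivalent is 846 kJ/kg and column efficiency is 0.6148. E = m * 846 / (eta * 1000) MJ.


E = m * 846 / (eta * 1000)
= 1290.12 * 846 / (0.6148 * 1000)
= 1775.2790 MJ

1775.2790 MJ


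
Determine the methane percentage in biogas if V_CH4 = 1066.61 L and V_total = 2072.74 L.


CH4% = V_CH4 / V_total * 100
= 1066.61 / 2072.74 * 100
= 51.4589%

51.4589%


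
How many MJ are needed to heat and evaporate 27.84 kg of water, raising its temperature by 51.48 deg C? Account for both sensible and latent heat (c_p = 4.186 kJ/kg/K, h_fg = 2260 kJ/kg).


E = m_water * (4.186 * dT + 2260) / 1000
= 27.84 * (4.186 * 51.48 + 2260) / 1000
= 68.9178 MJ

68.9178 MJ


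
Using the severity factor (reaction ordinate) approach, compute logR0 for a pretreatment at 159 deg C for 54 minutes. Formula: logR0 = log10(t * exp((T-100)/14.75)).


logR0 = log10(t * exp((T - 100) / 14.75))
= log10(54 * exp((159 - 100) / 14.75))
= 3.4696

3.4696


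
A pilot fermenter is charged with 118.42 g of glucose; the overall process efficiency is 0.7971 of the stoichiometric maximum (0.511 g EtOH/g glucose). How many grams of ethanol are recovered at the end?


Actual ethanol: m = 0.511 * 118.42 * 0.7971
m = 48.2346 g

48.2346 g


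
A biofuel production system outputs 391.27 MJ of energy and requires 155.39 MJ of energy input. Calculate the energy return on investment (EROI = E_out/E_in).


EROI = E_out / E_in
= 391.27 / 155.39
= 2.5180

2.5180


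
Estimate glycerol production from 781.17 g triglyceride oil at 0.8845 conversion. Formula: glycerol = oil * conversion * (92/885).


glycerol = oil * conv * (92/885)
= 781.17 * 0.8845 * 92 / 885
= 71.8270 g

71.8270 g


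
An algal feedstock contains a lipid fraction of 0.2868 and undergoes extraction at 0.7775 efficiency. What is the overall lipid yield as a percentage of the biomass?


Y = lipid_content * extraction_eff * 100
= 0.2868 * 0.7775 * 100
= 22.2987%

22.2987%


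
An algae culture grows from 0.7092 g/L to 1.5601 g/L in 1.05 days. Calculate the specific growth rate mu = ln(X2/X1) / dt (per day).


mu = ln(X2/X1) / dt
= ln(1.5601/0.7092) / 1.05
= 0.7508 per day

0.7508 per day


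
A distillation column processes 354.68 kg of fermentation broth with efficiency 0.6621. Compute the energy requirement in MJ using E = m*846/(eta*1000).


E = m * 846 / (eta * 1000)
= 354.68 * 846 / (0.6621 * 1000)
= 453.1933 MJ

453.1933 MJ


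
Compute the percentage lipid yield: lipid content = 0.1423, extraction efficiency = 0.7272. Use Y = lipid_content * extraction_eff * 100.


Y = lipid_content * extraction_eff * 100
= 0.1423 * 0.7272 * 100
= 10.3481%

10.3481%


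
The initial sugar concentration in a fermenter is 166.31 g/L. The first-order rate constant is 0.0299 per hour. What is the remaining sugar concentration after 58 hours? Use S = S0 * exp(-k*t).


S = S0 * exp(-k * t)
S = 166.31 * exp(-0.0299 * 58)
S = 29.3606 g/L

29.3606 g/L


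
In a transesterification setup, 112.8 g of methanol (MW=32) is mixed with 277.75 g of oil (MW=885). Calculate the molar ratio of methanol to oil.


Molar ratio = n_MeOH / n_oil = (MeOH/32) / (oil/885) = (MeOH * 885) / (32 * oil)
= (112.8 * 885) / (32 * 277.75)
= 11.2318

11.2318


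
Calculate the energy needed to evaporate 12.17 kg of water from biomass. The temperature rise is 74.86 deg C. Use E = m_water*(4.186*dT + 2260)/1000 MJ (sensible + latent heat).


E = m_water * (4.186 * dT + 2260) / 1000
= 12.17 * (4.186 * 74.86 + 2260) / 1000
= 31.3178 MJ

31.3178 MJ


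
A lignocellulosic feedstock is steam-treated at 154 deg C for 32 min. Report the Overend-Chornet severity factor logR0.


logR0 = log10(t * exp((T - 100) / 14.75))
= log10(32 * exp((154 - 100) / 14.75))
= 3.0951

3.0951


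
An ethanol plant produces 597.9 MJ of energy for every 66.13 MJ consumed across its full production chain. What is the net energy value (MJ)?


NEV = E_out - E_in
= 597.9 - 66.13
= 531.7700 MJ

531.7700 MJ


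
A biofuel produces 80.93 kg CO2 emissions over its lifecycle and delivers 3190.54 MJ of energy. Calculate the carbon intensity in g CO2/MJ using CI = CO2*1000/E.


CI = CO2 * 1000 / E
= 80.93 * 1000 / 3190.54
= 25.3656 g CO2/MJ

25.3656 g CO2/MJ


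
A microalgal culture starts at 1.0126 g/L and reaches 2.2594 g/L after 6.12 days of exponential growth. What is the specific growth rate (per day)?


mu = ln(X2/X1) / dt
= ln(2.2594/1.0126) / 6.12
= 0.1311 per day

0.1311 per day


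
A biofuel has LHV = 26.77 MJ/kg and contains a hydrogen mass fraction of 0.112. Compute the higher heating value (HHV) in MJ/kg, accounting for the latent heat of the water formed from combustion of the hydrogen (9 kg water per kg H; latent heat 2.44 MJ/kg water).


HHV = LHV + H_frac * 9 * 2.44
= 26.77 + 0.112 * 9 * 2.44
= 29.2295 MJ/kg

29.2295 MJ/kg


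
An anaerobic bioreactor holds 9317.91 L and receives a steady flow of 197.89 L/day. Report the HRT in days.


HRT = V / Q
= 9317.91 / 197.89
= 47.0863 days

47.0863 days


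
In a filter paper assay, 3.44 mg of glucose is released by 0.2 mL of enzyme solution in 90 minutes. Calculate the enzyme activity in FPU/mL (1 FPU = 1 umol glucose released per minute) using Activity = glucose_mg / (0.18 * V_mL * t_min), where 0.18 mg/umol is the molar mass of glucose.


Activity = glucose_mg / (0.18 mg/umol * V_mL * t_min)
= 3.44 / (0.18 * 0.2 * 90)
= 1.0617 FPU/mL

1.0617 FPU/mL


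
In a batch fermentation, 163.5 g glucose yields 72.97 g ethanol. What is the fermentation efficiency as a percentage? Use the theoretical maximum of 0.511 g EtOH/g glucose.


Fermentation efficiency = (actual / (0.511 * glucose)) * 100
= (72.97 / (0.511 * 163.5)) * 100
= 87.3385%

87.3385%


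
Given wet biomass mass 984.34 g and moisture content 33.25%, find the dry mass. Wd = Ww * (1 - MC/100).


Wd = Ww * (1 - MC/100)
= 984.34 * (1 - 33.25/100)
= 657.0470 g

657.0470 g


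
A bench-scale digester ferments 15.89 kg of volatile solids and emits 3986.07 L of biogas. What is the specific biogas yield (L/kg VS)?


Y = V / VS
= 3986.07 / 15.89
= 250.8540 L/kg VS

250.8540 L/kg VS


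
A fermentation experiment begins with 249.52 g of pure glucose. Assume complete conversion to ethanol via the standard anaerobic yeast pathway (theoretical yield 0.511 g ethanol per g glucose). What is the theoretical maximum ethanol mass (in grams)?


Theoretical ethanol yield: m_EtOH = 0.511 * m_glucose
m_EtOH = 0.511 * 249.52 = 127.5047 g

127.5047 g


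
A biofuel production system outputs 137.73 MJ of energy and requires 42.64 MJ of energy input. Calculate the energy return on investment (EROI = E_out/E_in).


EROI = E_out / E_in
= 137.73 / 42.64
= 3.2301

3.2301


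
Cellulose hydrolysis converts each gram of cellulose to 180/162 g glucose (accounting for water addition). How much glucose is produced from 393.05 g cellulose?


glucose = cellulose * 180/162
= 393.05 * 180/162
= 436.7222 g

436.7222 g


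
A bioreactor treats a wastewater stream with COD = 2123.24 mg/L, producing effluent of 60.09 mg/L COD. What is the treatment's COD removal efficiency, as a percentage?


eta = (COD_in - COD_out) / COD_in * 100
= (2123.24 - 60.09) / 2123.24 * 100
= 97.1699%

97.1699%


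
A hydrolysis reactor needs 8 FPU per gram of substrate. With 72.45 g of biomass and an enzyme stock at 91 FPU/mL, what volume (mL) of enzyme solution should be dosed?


V = dosage * m_sub / activity
V = 8 * 72.45 / 91
V = 6.3692 mL

6.3692 mL


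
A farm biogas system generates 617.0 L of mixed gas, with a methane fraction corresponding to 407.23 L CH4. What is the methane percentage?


CH4% = V_CH4 / V_total * 100
= 407.23 / 617.0 * 100
= 66.0016%

66.0016%


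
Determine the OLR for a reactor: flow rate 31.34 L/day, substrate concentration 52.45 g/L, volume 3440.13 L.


OLR = Q * S / V
= 31.34 * 52.45 / 3440.13
= 0.4778 g/L/day

0.4778 g/L/day


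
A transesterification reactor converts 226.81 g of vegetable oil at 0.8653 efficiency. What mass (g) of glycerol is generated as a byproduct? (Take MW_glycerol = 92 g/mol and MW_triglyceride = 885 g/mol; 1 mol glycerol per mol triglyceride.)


glycerol = oil * conv * (92/885)
= 226.81 * 0.8653 * 92 / 885
= 20.4020 g

20.4020 g


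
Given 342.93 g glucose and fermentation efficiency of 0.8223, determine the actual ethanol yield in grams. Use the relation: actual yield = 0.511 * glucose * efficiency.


Actual ethanol: m = 0.511 * 342.93 * 0.8223
m = 144.0976 g

144.0976 g


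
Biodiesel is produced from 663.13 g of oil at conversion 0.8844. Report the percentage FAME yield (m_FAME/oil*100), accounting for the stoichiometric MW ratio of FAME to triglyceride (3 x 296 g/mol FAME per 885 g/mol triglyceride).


m_FAME = oil * conv * (3 * 296 / 885) = oil * conv * (888/885)
= 663.13 * 0.8844 * 888 / 885
= 588.4602 g
Y = m_FAME / oil * 100 = conv * (888/885) * 100
= 0.8844 * 888 / 885 * 100
= 88.74%

88.74%


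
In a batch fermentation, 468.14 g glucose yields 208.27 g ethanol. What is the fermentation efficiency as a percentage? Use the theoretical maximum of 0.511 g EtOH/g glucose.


Fermentation efficiency = (actual / (0.511 * glucose)) * 100
= (208.27 / (0.511 * 468.14)) * 100
= 87.0623%

87.0623%


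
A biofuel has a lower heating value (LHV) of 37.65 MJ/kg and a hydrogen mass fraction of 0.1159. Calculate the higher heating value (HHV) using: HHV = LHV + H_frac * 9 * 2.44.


HHV = LHV + H_frac * 9 * 2.44
= 37.65 + 0.1159 * 9 * 2.44
= 40.1952 MJ/kg

40.1952 MJ/kg


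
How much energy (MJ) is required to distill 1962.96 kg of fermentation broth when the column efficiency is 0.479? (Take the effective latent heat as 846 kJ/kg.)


E = m * 846 / (eta * 1000)
= 1962.96 * 846 / (0.479 * 1000)
= 3466.9398 MJ

3466.9398 MJ


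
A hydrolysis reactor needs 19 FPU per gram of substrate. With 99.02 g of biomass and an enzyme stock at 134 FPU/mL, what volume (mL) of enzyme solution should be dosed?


V = dosage * m_sub / activity
V = 19 * 99.02 / 134
V = 14.0401 mL

14.0401 mL


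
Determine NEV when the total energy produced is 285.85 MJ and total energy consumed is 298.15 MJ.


NEV = E_out - E_in
= 285.85 - 298.15
= -12.3000 MJ

-12.3000 MJ


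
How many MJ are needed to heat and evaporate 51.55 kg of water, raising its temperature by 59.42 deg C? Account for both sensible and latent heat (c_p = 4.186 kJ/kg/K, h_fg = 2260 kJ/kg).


E = m_water * (4.186 * dT + 2260) / 1000
= 51.55 * (4.186 * 59.42 + 2260) / 1000
= 129.3251 MJ

129.3251 MJ


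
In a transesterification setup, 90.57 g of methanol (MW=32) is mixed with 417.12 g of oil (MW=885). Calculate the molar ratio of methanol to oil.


Molar ratio = n_MeOH / n_oil = (MeOH/32) / (oil/885) = (MeOH * 885) / (32 * oil)
= (90.57 * 885) / (32 * 417.12)
= 6.0051

6.0051


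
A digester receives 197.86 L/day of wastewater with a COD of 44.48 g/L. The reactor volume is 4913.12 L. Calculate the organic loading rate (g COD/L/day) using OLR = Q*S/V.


OLR = Q * S / V
= 197.86 * 44.48 / 4913.12
= 1.7913 g/L/day

1.7913 g/L/day


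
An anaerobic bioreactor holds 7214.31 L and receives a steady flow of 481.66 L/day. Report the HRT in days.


HRT = V / Q
= 7214.31 / 481.66
= 14.9780 days

14.9780 days


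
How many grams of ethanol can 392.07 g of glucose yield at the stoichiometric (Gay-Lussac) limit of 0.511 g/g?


Theoretical ethanol yield: m_EtOH = 0.511 * m_glucose
m_EtOH = 0.511 * 392.07 = 200.3478 g

200.3478 g


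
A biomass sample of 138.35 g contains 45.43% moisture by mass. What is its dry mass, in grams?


Wd = Ww * (1 - MC/100)
= 138.35 * (1 - 45.43/100)
= 75.4976 g

75.4976 g


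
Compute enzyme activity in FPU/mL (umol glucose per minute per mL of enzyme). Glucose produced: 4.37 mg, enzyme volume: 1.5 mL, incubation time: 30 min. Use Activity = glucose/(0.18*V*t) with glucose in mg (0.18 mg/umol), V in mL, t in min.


Activity = glucose_mg / (0.18 mg/umol * V_mL * t_min)
= 4.37 / (0.18 * 1.5 * 30)
= 0.5395 FPU/mL

0.5395 FPU/mL


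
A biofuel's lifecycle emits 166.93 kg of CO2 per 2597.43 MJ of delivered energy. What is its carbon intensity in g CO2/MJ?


CI = CO2 * 1000 / E
= 166.93 * 1000 / 2597.43
= 64.2674 g CO2/MJ

64.2674 g CO2/MJ


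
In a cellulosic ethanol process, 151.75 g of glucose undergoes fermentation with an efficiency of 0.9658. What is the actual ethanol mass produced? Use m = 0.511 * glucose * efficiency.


Actual ethanol: m = 0.511 * 151.75 * 0.9658
m = 74.8922 g

74.8922 g


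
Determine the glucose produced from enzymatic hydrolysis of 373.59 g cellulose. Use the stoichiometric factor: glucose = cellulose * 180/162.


glucose = cellulose * 180/162
= 373.59 * 180/162
= 415.1000 g

415.1000 g


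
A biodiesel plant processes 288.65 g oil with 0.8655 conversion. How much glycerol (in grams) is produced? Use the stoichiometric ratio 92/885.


glycerol = oil * conv * (92/885)
= 288.65 * 0.8655 * 92 / 885
= 25.9707 g

25.9707 g


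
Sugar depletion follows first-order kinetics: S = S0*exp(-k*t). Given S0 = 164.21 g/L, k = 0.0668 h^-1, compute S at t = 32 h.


S = S0 * exp(-k * t)
S = 164.21 * exp(-0.0668 * 32)
S = 19.3665 g/L

19.3665 g/L


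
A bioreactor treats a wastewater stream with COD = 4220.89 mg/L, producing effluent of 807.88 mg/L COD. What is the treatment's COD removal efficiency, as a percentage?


eta = (COD_in - COD_out) / COD_in * 100
= (4220.89 - 807.88) / 4220.89 * 100
= 80.8600%

80.8600%


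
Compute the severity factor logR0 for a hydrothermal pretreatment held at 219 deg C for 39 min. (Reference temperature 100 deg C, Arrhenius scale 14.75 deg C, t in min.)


logR0 = log10(t * exp((T - 100) / 14.75))
= log10(39 * exp((219 - 100) / 14.75))
= 5.0949

5.0949


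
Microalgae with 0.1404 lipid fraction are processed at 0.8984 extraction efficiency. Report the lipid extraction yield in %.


Y = lipid_content * extraction_eff * 100
= 0.1404 * 0.8984 * 100
= 12.6135%

12.6135%


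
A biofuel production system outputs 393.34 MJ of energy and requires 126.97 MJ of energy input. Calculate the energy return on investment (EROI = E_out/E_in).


EROI = E_out / E_in
= 393.34 / 126.97
= 3.0979

3.0979


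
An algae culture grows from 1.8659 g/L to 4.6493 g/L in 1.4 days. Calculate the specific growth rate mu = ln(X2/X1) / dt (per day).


mu = ln(X2/X1) / dt
= ln(4.6493/1.8659) / 1.4
= 0.6521 per day

0.6521 per day


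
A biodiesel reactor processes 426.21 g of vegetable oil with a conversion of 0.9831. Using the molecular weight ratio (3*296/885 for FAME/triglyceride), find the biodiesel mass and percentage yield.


m_FAME = oil * conv * (3 * 296 / 885) = oil * conv * (888/885)
= 426.21 * 0.9831 * 888 / 885
= 420.4274 g
Y = m_FAME / oil * 100 = conv * (888/885) * 100
= 0.9831 * 888 / 885 * 100
= 98.64%

420.4274 g FAME; Y = 98.64%


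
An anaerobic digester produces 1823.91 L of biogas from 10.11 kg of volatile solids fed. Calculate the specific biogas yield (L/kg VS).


Y = V / VS
= 1823.91 / 10.11
= 180.4065 L/kg VS

180.4065 L/kg VS


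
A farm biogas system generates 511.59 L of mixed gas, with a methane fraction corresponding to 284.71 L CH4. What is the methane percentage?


CH4% = V_CH4 / V_total * 100
= 284.71 / 511.59 * 100
= 55.6520%

55.6520%


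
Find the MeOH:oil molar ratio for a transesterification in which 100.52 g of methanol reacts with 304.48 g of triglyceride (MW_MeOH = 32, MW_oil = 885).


Molar ratio = n_MeOH / n_oil = (MeOH/32) / (oil/885) = (MeOH * 885) / (32 * oil)
= (100.52 * 885) / (32 * 304.48)
= 9.1303

9.1303


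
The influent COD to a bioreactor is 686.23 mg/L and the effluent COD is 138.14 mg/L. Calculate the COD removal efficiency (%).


eta = (COD_in - COD_out) / COD_in * 100
= (686.23 - 138.14) / 686.23 * 100
= 79.8697%

79.8697%


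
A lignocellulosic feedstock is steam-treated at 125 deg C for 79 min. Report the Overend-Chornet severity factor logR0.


logR0 = log10(t * exp((T - 100) / 14.75))
= log10(79 * exp((125 - 100) / 14.75))
= 2.6337

2.6337


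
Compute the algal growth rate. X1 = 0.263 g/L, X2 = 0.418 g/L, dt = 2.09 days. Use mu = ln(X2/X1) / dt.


mu = ln(X2/X1) / dt
= ln(0.418/0.263) / 2.09
= 0.2217 per day

0.2217 per day


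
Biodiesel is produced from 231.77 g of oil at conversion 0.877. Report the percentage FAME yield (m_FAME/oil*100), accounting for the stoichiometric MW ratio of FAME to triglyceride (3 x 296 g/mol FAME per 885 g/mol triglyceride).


m_FAME = oil * conv * (3 * 296 / 885) = oil * conv * (888/885)
= 231.77 * 0.877 * 888 / 885
= 203.9513 g
Y = m_FAME / oil * 100 = conv * (888/885) * 100
= 0.877 * 888 / 885 * 100
= 88.00%

88.00%


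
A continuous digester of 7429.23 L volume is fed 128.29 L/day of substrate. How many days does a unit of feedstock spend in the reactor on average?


HRT = V / Q
= 7429.23 / 128.29
= 57.9097 days

57.9097 days


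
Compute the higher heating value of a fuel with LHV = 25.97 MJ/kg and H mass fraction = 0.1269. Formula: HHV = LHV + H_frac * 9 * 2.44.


HHV = LHV + H_frac * 9 * 2.44
= 25.97 + 0.1269 * 9 * 2.44
= 28.7567 MJ/kg

28.7567 MJ/kg


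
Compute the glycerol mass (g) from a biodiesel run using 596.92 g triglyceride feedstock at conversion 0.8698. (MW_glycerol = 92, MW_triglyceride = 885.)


glycerol = oil * conv * (92/885)
= 596.92 * 0.8698 * 92 / 885
= 53.9734 g

53.9734 g


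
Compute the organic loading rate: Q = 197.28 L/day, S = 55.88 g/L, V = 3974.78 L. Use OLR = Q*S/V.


OLR = Q * S / V
= 197.28 * 55.88 / 3974.78
= 2.7735 g/L/day

2.7735 g/L/day


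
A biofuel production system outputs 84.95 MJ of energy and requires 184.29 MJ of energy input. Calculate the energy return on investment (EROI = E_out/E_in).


EROI = E_out / E_in
= 84.95 / 184.29
= 0.4610

0.4610


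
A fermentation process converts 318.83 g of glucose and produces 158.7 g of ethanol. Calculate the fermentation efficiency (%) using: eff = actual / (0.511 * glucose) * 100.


Fermentation efficiency = (actual / (0.511 * glucose)) * 100
= (158.7 / (0.511 * 318.83)) * 100
= 97.4085%

97.4085%


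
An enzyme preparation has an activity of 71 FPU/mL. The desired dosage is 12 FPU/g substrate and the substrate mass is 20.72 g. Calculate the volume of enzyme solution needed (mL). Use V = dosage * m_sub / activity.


V = dosage * m_sub / activity
V = 12 * 20.72 / 71
V = 3.5020 mL

3.5020 mL


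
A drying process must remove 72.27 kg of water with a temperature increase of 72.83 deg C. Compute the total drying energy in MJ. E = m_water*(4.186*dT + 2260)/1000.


E = m_water * (4.186 * dT + 2260) / 1000
= 72.27 * (4.186 * 72.83 + 2260) / 1000
= 185.3629 MJ

185.3629 MJ


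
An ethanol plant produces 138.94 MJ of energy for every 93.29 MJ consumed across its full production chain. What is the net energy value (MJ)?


NEV = E_out - E_in
= 138.94 - 93.29
= 45.6500 MJ

45.6500 MJ


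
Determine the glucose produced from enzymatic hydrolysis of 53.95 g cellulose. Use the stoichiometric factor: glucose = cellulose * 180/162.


glucose = cellulose * 180/162
= 53.95 * 180/162
= 59.9444 g

59.9444 g


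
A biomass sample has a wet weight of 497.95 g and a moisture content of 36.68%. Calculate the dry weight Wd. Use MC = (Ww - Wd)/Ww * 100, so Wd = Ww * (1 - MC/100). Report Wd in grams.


Wd = Ww * (1 - MC/100)
= 497.95 * (1 - 36.68/100)
= 315.3019 g

315.3019 g


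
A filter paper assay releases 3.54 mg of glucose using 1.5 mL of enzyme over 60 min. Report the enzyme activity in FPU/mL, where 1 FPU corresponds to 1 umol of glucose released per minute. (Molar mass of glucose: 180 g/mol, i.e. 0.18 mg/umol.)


Activity = glucose_mg / (0.18 mg/umol * V_mL * t_min)
= 3.54 / (0.18 * 1.5 * 60)
= 0.2185 FPU/mL

0.2185 FPU/mL


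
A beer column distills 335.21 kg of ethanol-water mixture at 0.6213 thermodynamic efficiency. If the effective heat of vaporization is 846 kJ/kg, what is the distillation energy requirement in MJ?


E = m * 846 / (eta * 1000)
= 335.21 * 846 / (0.6213 * 1000)
= 456.4424 MJ

456.4424 MJ


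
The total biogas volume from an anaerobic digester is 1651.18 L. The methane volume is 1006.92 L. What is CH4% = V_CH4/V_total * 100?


CH4% = V_CH4 / V_total * 100
= 1006.92 / 1651.18 * 100
= 60.9818%

60.9818%


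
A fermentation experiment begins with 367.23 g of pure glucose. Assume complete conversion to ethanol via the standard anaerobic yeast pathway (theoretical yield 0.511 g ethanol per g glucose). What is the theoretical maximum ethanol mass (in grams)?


Theoretical ethanol yield: m_EtOH = 0.511 * m_glucose
m_EtOH = 0.511 * 367.23 = 187.6545 g

187.6545 g


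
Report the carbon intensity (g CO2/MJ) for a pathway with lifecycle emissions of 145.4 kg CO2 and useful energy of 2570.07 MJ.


CI = CO2 * 1000 / E
= 145.4 * 1000 / 2570.07
= 56.5743 g CO2/MJ

56.5743 g CO2/MJ


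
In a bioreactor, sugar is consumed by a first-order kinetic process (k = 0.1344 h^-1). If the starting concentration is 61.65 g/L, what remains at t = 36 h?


S = S0 * exp(-k * t)
S = 61.65 * exp(-0.1344 * 36)
S = 0.4883 g/L

0.4883 g/L


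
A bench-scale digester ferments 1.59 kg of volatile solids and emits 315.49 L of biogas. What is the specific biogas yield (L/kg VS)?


Y = V / VS
= 315.49 / 1.59
= 198.4214 L/kg VS

198.4214 L/kg VS


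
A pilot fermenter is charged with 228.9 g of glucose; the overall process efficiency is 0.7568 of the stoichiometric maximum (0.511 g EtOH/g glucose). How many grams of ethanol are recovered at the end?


Actual ethanol: m = 0.511 * 228.9 * 0.7568
m = 88.5213 g

88.5213 g


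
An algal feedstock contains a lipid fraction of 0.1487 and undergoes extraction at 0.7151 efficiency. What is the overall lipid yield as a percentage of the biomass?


Y = lipid_content * extraction_eff * 100
= 0.1487 * 0.7151 * 100
= 10.6335%

10.6335%


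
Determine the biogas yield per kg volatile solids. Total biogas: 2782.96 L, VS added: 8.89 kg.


Y = V / VS
= 2782.96 / 8.89
= 313.0439 L/kg VS

313.0439 L/kg VS


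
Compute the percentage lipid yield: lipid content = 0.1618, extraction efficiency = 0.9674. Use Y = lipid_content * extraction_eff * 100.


Y = lipid_content * extraction_eff * 100
= 0.1618 * 0.9674 * 100
= 15.6525%

15.6525%


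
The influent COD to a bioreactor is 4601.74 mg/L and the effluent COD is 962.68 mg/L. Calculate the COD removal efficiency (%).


eta = (COD_in - COD_out) / COD_in * 100
= (4601.74 - 962.68) / 4601.74 * 100
= 79.0801%

79.0801%


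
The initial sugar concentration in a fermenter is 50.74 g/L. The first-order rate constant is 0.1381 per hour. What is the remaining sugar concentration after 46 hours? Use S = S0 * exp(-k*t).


S = S0 * exp(-k * t)
S = 50.74 * exp(-0.1381 * 46)
S = 0.0884 g/L

0.0884 g/L


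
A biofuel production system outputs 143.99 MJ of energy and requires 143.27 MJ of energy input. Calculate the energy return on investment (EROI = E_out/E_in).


EROI = E_out / E_in
= 143.99 / 143.27
= 1.0050

1.0050


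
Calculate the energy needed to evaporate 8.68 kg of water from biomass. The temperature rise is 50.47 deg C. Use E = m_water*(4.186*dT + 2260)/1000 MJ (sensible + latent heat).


E = m_water * (4.186 * dT + 2260) / 1000
= 8.68 * (4.186 * 50.47 + 2260) / 1000
= 21.4506 MJ

21.4506 MJ


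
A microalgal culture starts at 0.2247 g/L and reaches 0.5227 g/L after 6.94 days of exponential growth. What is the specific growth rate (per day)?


mu = ln(X2/X1) / dt
= ln(0.5227/0.2247) / 6.94
= 0.1216 per day

0.1216 per day


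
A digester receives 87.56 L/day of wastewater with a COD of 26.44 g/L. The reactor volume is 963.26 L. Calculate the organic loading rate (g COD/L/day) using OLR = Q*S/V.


OLR = Q * S / V
= 87.56 * 26.44 / 963.26
= 2.4034 g/L/day

2.4034 g/L/day


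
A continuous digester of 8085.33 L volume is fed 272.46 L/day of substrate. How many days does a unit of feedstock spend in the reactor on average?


HRT = V / Q
= 8085.33 / 272.46
= 29.6753 days

29.6753 days


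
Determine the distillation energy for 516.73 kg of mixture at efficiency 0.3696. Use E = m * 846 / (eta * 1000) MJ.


E = m * 846 / (eta * 1000)
= 516.73 * 846 / (0.3696 * 1000)
= 1182.7748 MJ

1182.7748 MJ


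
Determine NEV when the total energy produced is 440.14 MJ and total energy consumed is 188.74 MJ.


NEV = E_out - E_in
= 440.14 - 188.74
= 251.4000 MJ

251.4000 MJ


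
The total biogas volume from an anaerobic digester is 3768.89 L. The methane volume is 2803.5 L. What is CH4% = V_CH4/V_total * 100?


CH4% = V_CH4 / V_total * 100
= 2803.5 / 3768.89 * 100
= 74.3853%

74.3853%


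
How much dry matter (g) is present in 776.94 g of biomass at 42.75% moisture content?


Wd = Ww * (1 - MC/100)
= 776.94 * (1 - 42.75/100)
= 444.7982 g

444.7982 g


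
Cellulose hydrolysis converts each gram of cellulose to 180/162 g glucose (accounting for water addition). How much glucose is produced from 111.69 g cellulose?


glucose = cellulose * 180/162
= 111.69 * 180/162
= 124.1000 g

124.1000 g


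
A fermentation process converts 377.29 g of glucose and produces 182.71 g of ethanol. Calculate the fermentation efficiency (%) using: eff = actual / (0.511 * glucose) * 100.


Fermentation efficiency = (actual / (0.511 * glucose)) * 100
= (182.71 / (0.511 * 377.29)) * 100
= 94.7690%

94.7690%


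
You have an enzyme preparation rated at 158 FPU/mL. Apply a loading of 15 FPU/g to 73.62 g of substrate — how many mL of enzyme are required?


V = dosage * m_sub / activity
V = 15 * 73.62 / 158
V = 6.9892 mL

6.9892 mL


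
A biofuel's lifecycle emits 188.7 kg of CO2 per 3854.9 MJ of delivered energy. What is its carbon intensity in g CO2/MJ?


CI = CO2 * 1000 / E
= 188.7 * 1000 / 3854.9
= 48.9507 g CO2/MJ

48.9507 g CO2/MJ


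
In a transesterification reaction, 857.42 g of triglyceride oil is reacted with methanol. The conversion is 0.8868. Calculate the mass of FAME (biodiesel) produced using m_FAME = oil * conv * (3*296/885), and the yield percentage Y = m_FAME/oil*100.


m_FAME = oil * conv * (3 * 296 / 885) = oil * conv * (888/885)
= 857.42 * 0.8868 * 888 / 885
= 762.9375 g
Y = m_FAME / oil * 100 = conv * (888/885) * 100
= 0.8868 * 888 / 885 * 100
= 88.98%

762.9375 g FAME; Y = 88.98%


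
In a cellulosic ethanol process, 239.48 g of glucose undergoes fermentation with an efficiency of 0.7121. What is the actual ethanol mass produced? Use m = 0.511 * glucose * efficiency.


Actual ethanol: m = 0.511 * 239.48 * 0.7121
m = 87.1427 g

87.1427 g


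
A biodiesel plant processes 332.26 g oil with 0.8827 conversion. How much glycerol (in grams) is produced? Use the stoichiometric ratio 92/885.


glycerol = oil * conv * (92/885)
= 332.26 * 0.8827 * 92 / 885
= 30.4885 g

30.4885 g


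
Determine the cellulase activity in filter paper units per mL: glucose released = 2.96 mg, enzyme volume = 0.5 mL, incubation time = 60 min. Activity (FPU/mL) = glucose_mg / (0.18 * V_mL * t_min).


Activity = glucose_mg / (0.18 mg/umol * V_mL * t_min)
= 2.96 / (0.18 * 0.5 * 60)
= 0.5481 FPU/mL

0.5481 FPU/mL
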